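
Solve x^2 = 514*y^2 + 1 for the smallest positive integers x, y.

(x, y) = (4625, 204)

First expand sqrt(514) as a continued fraction. With x_i = (sqrt(514) + m_i)/d_i and (m_0, d_0) = (0, 1): a_0 = floor(sqrt(514)) = 22, since 22^2 = 484 <= 514 < 529 = 23^2.
Iterate m_{i+1} = d_i*a_i - m_i, d_{i+1} = (514 - m_{i+1}^2)/d_i, a_{i+1} = floor((a_0 + m_{i+1})/d_{i+1}):
  m_1 = 1*22 - 0 = 22, d_1 = (514 - 22^2)/1 = 30/1 = 30, a_1 = floor((22 + 22)/30) = 1.
  m_2 = 30*1 - 22 = 8, d_2 = (514 - 8^2)/30 = 450/30 = 15, a_2 = floor((22 + 8)/15) = 2.
  m_3 = 15*2 - 8 = 22, d_3 = (514 - 22^2)/15 = 30/15 = 2, a_3 = floor((22 + 22)/2) = 22.
  m_4 = 2*22 - 22 = 22, d_4 = (514 - 22^2)/2 = 30/2 = 15, a_4 = floor((22 + 22)/15) = 2.
  m_5 = 15*2 - 22 = 8, d_5 = (514 - 8^2)/15 = 450/15 = 30, a_5 = floor((22 + 8)/30) = 1.
  m_6 = 30*1 - 8 = 22, d_6 = (514 - 22^2)/30 = 30/30 = 1, a_6 = floor((22 + 22)/1) = 44.
  m_7 = 1*44 - 22 = 22, d_7 = (514 - 22^2)/1 = 30/1 = 30: (m_7, d_7) = (m_1, d_1) = (22, 30), so from here the quotients repeat a_1, ..., a_6; the period length is 6.
So sqrt(514) = [22; (1, 2, 22, 2, 1, 44)] with period length k = 6.
k is even, so the fundamental solution of x^2 - 514y^2 = 1 is (p_{k-1}, q_{k-1}) = (p_5, q_5); compute convergents through index 5.
Convergents (p_i = a_i*p_{i-1} + p_{i-2}, q_i = a_i*q_{i-1} + q_{i-2} with p_{-2}=0, p_{-1}=1, q_{-2}=1, q_{-1}=0):
  i=0: a_0=22, p_0 = 22*1 + 0 = 22, q_0 = 22*0 + 1 = 1.
  i=1: a_1=1, p_1 = 1*22 + 1 = 23, q_1 = 1*1 + 0 = 1.
  i=2: a_2=2, p_2 = 2*23 + 22 = 68, q_2 = 2*1 + 1 = 3.
  i=3: a_3=22, p_3 = 22*68 + 23 = 1519, q_3 = 22*3 + 1 = 67.
  i=4: a_4=2, p_4 = 2*1519 + 68 = 3106, q_4 = 2*67 + 3 = 137.
  i=5: a_5=1, p_5 = 1*3106 + 1519 = 4625, q_5 = 1*137 + 67 = 204.
Check: 4625^2 - 514*204^2 = 21390625 - 21390624 = 1, so (x, y) = (4625, 204) solves the equation, and by the theorem it is the least positive solution.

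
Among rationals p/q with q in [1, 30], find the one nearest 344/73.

33/7

Expand x = 344/73 as a continued fraction with the Euclidean algorithm:
  344 = 4*73 + 52, so a_0 = 4.
  73 = 1*52 + 21, so a_1 = 1.
  52 = 2*21 + 10, so a_2 = 2.
  21 = 2*10 + 1, so a_3 = 2.
  10 = 10*1 + 0, so a_4 = 10.
so x = [4; 1, 2, 2, 10].
Convergents (p_i = a_i*p_{i-1} + p_{i-2}, q_i = a_i*q_{i-1} + q_{i-2} with p_{-2}=0, p_{-1}=1, q_{-2}=1, q_{-1}=0), until the denominator exceeds 30:
  i=0: a_0=4, p_0 = 4*1 + 0 = 4, q_0 = 4*0 + 1 = 1.
  i=1: a_1=1, p_1 = 1*4 + 1 = 5, q_1 = 1*1 + 0 = 1.
  i=2: a_2=2, p_2 = 2*5 + 4 = 14, q_2 = 2*1 + 1 = 3.
  i=3: a_3=2, p_3 = 2*14 + 5 = 33, q_3 = 2*3 + 1 = 7.
  i=4: a_4=10, p_4 = 10*33 + 14 = 344, q_4 = 10*7 + 3 = 73.
q_4 = 73 > 30, so the last convergent with denominator <= 30 is p_3/q_3 = 33/7.
The closest fraction with denominator <= 30 is either p_3/q_3 or the intermediate fraction (k*p_3 + p_2)/(k*q_3 + q_2) with the largest k >= 1 whose denominator stays <= 30; these approach x as k grows, and every other convergent or intermediate fraction in range is farther away.
Largest k: floor((30 - q_2)/q_3) = floor((30 - 3)/7) = 3.
That gives (3*33 + 14)/(3*7 + 3) = 113/24.
Compare the errors: |x - 33/7| = |344*7 - 33*73|/(73*7) = 1/511, and |x - 113/24| = |344*24 - 113*73|/(73*24) = 7/1752.
Cross-multiplying, 1*1752 = 1752 < 3577 = 7*511, so 1/511 is smaller: the convergent 33/7 is closer to x than 113/24.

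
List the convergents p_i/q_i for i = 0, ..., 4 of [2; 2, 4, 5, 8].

Using the convergent recurrence p_i = a_i*p_{i-1} + p_{i-2}, q_i = a_i*q_{i-1} + q_{i-2} with p_{-2}=0, p_{-1}=1, q_{-2}=1, q_{-1}=0:
  i=0: a_0=2, p_0 = 2*1 + 0 = 2, q_0 = 2*0 + 1 = 1.
  i=1: a_1=2, p_1 = 2*2 + 1 = 5, q_1 = 2*1 + 0 = 2.
  i=2: a_2=4, p_2 = 4*5 + 2 = 22, q_2 = 4*2 + 1 = 9.
  i=3: a_3=5, p_3 = 5*22 + 5 = 115, q_3 = 5*9 + 2 = 47.
  i=4: a_4=8, p_4 = 8*115 + 22 = 942, q_4 = 8*47 + 9 = 385.

2/1, 5/2, 22/9, 115/47, 942/385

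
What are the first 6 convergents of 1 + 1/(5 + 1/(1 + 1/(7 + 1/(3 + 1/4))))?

1/1, 6/5, 7/6, 55/47, 172/147, 743/635

Using the convergent recurrence p_i = a_i*p_{i-1} + p_{i-2}, q_i = a_i*q_{i-1} + q_{i-2} with p_{-2}=0, p_{-1}=1, q_{-2}=1, q_{-1}=0:
  i=0: a_0=1, p_0 = 1*1 + 0 = 1, q_0 = 1*0 + 1 = 1.
  i=1: a_1=5, p_1 = 5*1 + 1 = 6, q_1 = 5*1 + 0 = 5.
  i=2: a_2=1, p_2 = 1*6 + 1 = 7, q_2 = 1*5 + 1 = 6.
  i=3: a_3=7, p_3 = 7*7 + 6 = 55, q_3 = 7*6 + 5 = 47.
  i=4: a_4=3, p_4 = 3*55 + 7 = 172, q_4 = 3*47 + 6 = 147.
  i=5: a_5=4, p_5 = 4*172 + 55 = 743, q_5 = 4*147 + 47 = 635.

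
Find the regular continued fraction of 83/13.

[6; 2, 1, 1, 2]

Run the Euclidean algorithm on 83 and 13; the successive quotients are the partial quotients a_0, a_1, ... (each step inverts the fractional part left over by the previous one):
  83 = 6*13 + 5, so a_0 = 6.
  13 = 2*5 + 3, so a_1 = 2.
  5 = 1*3 + 2, so a_2 = 1.
  3 = 1*2 + 1, so a_3 = 1.
  2 = 2*1 + 0, so a_4 = 2.
The remainder reaches 0 after 5 divisions, so the expansion has 5 partial quotients, read off in order.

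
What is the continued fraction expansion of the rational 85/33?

Run the Euclidean algorithm on 85 and 33; the successive quotients are the partial quotients a_0, a_1, ... (each step inverts the fractional part left over by the previous one):
  85 = 2*33 + 19, so a_0 = 2.
  33 = 1*19 + 14, so a_1 = 1.
  19 = 1*14 + 5, so a_2 = 1.
  14 = 2*5 + 4, so a_3 = 2.
  5 = 1*4 + 1, so a_4 = 1.
  4 = 4*1 + 0, so a_5 = 4.
The remainder reaches 0 after 6 divisions, so the expansion has 6 partial quotients, read off in order.

[2; 1, 1, 2, 1, 4]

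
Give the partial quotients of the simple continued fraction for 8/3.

[2; 1, 2]

Run the Euclidean algorithm on 8 and 3; the successive quotients are the partial quotients a_0, a_1, ... (each step inverts the fractional part left over by the previous one):
  8 = 2*3 + 2, so a_0 = 2.
  3 = 1*2 + 1, so a_1 = 1.
  2 = 2*1 + 0, so a_2 = 2.
The remainder reaches 0 after 3 divisions, so the expansion has 3 partial quotients, read off in order.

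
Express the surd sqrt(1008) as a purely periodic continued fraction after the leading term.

[31; (1, 2, 1, 62)]

Write x_i = (sqrt(1008) + m_i)/d_i with (m_0, d_0) = (0, 1). a_0 = floor(sqrt(1008)) = 31, since 31^2 = 961 <= 1008 < 1024 = 32^2.
Iterate m_{i+1} = d_i*a_i - m_i, d_{i+1} = (1008 - m_{i+1}^2)/d_i, a_{i+1} = floor((a_0 + m_{i+1})/d_{i+1}):
  m_1 = 1*31 - 0 = 31, d_1 = (1008 - 31^2)/1 = 47/1 = 47, a_1 = floor((31 + 31)/47) = 1.
  m_2 = 47*1 - 31 = 16, d_2 = (1008 - 16^2)/47 = 752/47 = 16, a_2 = floor((31 + 16)/16) = 2.
  m_3 = 16*2 - 16 = 16, d_3 = (1008 - 16^2)/16 = 752/16 = 47, a_3 = floor((31 + 16)/47) = 1.
  m_4 = 47*1 - 16 = 31, d_4 = (1008 - 31^2)/47 = 47/47 = 1, a_4 = floor((31 + 31)/1) = 62.
  m_5 = 1*62 - 31 = 31, d_5 = (1008 - 31^2)/1 = 47/1 = 47: (m_5, d_5) = (m_1, d_1) = (31, 47), so from here the quotients repeat a_1, ..., a_4; the period length is 4.
Hence the expansion of sqrt(1008) is a_0 = 31 followed by the repeating block 1, 2, 1, 62 (period 4).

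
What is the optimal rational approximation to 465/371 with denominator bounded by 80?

Expand x = 465/371 as a continued fraction with the Euclidean algorithm:
  465 = 1*371 + 94, so a_0 = 1.
  371 = 3*94 + 89, so a_1 = 3.
  94 = 1*89 + 5, so a_2 = 1.
  89 = 17*5 + 4, so a_3 = 17.
  5 = 1*4 + 1, so a_4 = 1.
  4 = 4*1 + 0, so a_5 = 4.
so x = [1; 3, 1, 17, 1, 4].
Convergents (p_i = a_i*p_{i-1} + p_{i-2}, q_i = a_i*q_{i-1} + q_{i-2} with p_{-2}=0, p_{-1}=1, q_{-2}=1, q_{-1}=0), until the denominator exceeds 80:
  i=0: a_0=1, p_0 = 1*1 + 0 = 1, q_0 = 1*0 + 1 = 1.
  i=1: a_1=3, p_1 = 3*1 + 1 = 4, q_1 = 3*1 + 0 = 3.
  i=2: a_2=1, p_2 = 1*4 + 1 = 5, q_2 = 1*3 + 1 = 4.
  i=3: a_3=17, p_3 = 17*5 + 4 = 89, q_3 = 17*4 + 3 = 71.
  i=4: a_4=1, p_4 = 1*89 + 5 = 94, q_4 = 1*71 + 4 = 75.
  i=5: a_5=4, p_5 = 4*94 + 89 = 465, q_5 = 4*75 + 71 = 371.
q_5 = 371 > 80, so the last convergent with denominator <= 80 is p_4/q_4 = 94/75.
The closest fraction with denominator <= 80 is either p_4/q_4 or the intermediate fraction (k*p_4 + p_3)/(k*q_4 + q_3) with the largest k >= 1 whose denominator stays <= 80; these approach x as k grows, and every other convergent or intermediate fraction in range is farther away.
Largest k: floor((80 - q_3)/q_4) = floor((80 - 71)/75) = 0.
Since k = 0, no intermediate fraction beyond p_4/q_4 has denominator <= 80, so the convergent 94/75 is the closest (its error is |465*75 - 94*371|/(371*75) = 1/27825).

94/75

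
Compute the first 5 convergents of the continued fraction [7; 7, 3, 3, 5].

7/1, 50/7, 157/22, 521/73, 2762/387

Using the convergent recurrence p_i = a_i*p_{i-1} + p_{i-2}, q_i = a_i*q_{i-1} + q_{i-2} with p_{-2}=0, p_{-1}=1, q_{-2}=1, q_{-1}=0:
  i=0: a_0=7, p_0 = 7*1 + 0 = 7, q_0 = 7*0 + 1 = 1.
  i=1: a_1=7, p_1 = 7*7 + 1 = 50, q_1 = 7*1 + 0 = 7.
  i=2: a_2=3, p_2 = 3*50 + 7 = 157, q_2 = 3*7 + 1 = 22.
  i=3: a_3=3, p_3 = 3*157 + 50 = 521, q_3 = 3*22 + 7 = 73.
  i=4: a_4=5, p_4 = 5*521 + 157 = 2762, q_4 = 5*73 + 22 = 387.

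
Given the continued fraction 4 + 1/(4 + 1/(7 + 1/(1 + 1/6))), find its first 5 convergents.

4/1, 17/4, 123/29, 140/33, 963/227

Using the convergent recurrence p_i = a_i*p_{i-1} + p_{i-2}, q_i = a_i*q_{i-1} + q_{i-2} with p_{-2}=0, p_{-1}=1, q_{-2}=1, q_{-1}=0:
  i=0: a_0=4, p_0 = 4*1 + 0 = 4, q_0 = 4*0 + 1 = 1.
  i=1: a_1=4, p_1 = 4*4 + 1 = 17, q_1 = 4*1 + 0 = 4.
  i=2: a_2=7, p_2 = 7*17 + 4 = 123, q_2 = 7*4 + 1 = 29.
  i=3: a_3=1, p_3 = 1*123 + 17 = 140, q_3 = 1*29 + 4 = 33.
  i=4: a_4=6, p_4 = 6*140 + 123 = 963, q_4 = 6*33 + 29 = 227.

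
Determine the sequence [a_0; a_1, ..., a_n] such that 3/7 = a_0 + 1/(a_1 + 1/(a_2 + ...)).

Run the Euclidean algorithm on 3 and 7; the successive quotients are the partial quotients a_0, a_1, ... (each step inverts the fractional part left over by the previous one):
  3 = 0*7 + 3, so a_0 = 0.
  7 = 2*3 + 1, so a_1 = 2.
  3 = 3*1 + 0, so a_2 = 3.
The remainder reaches 0 after 3 divisions, so the expansion has 3 partial quotients, read off in order.

[0; 2, 3]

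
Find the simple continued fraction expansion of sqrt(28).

Write x_i = (sqrt(28) + m_i)/d_i with (m_0, d_0) = (0, 1). a_0 = floor(sqrt(28)) = 5, since 5^2 = 25 <= 28 < 36 = 6^2.
Iterate m_{i+1} = d_i*a_i - m_i, d_{i+1} = (28 - m_{i+1}^2)/d_i, a_{i+1} = floor((a_0 + m_{i+1})/d_{i+1}):
  m_1 = 1*5 - 0 = 5, d_1 = (28 - 5^2)/1 = 3/1 = 3, a_1 = floor((5 + 5)/3) = 3.
  m_2 = 3*3 - 5 = 4, d_2 = (28 - 4^2)/3 = 12/3 = 4, a_2 = floor((5 + 4)/4) = 2.
  m_3 = 4*2 - 4 = 4, d_3 = (28 - 4^2)/4 = 12/4 = 3, a_3 = floor((5 + 4)/3) = 3.
  m_4 = 3*3 - 4 = 5, d_4 = (28 - 5^2)/3 = 3/3 = 1, a_4 = floor((5 + 5)/1) = 10.
  m_5 = 1*10 - 5 = 5, d_5 = (28 - 5^2)/1 = 3/1 = 3: (m_5, d_5) = (m_1, d_1) = (5, 3), so from here the quotients repeat a_1, ..., a_4; the period length is 4.
Hence the expansion of sqrt(28) is a_0 = 5 followed by the repeating block 3, 2, 3, 10 (period 4).

[5; (3, 2, 3, 10)]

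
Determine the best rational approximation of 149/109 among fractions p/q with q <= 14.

Expand x = 149/109 as a continued fraction with the Euclidean algorithm:
  149 = 1*109 + 40, so a_0 = 1.
  109 = 2*40 + 29, so a_1 = 2.
  40 = 1*29 + 11, so a_2 = 1.
  29 = 2*11 + 7, so a_3 = 2.
  11 = 1*7 + 4, so a_4 = 1.
  7 = 1*4 + 3, so a_5 = 1.
  4 = 1*3 + 1, so a_6 = 1.
  3 = 3*1 + 0, so a_7 = 3.
so x = [1; 2, 1, 2, 1, 1, 1, 3].
Convergents (p_i = a_i*p_{i-1} + p_{i-2}, q_i = a_i*q_{i-1} + q_{i-2} with p_{-2}=0, p_{-1}=1, q_{-2}=1, q_{-1}=0), until the denominator exceeds 14:
  i=0: a_0=1, p_0 = 1*1 + 0 = 1, q_0 = 1*0 + 1 = 1.
  i=1: a_1=2, p_1 = 2*1 + 1 = 3, q_1 = 2*1 + 0 = 2.
  i=2: a_2=1, p_2 = 1*3 + 1 = 4, q_2 = 1*2 + 1 = 3.
  i=3: a_3=2, p_3 = 2*4 + 3 = 11, q_3 = 2*3 + 2 = 8.
  i=4: a_4=1, p_4 = 1*11 + 4 = 15, q_4 = 1*8 + 3 = 11.
  i=5: a_5=1, p_5 = 1*15 + 11 = 26, q_5 = 1*11 + 8 = 19.
q_5 = 19 > 14, so the last convergent with denominator <= 14 is p_4/q_4 = 15/11.
The closest fraction with denominator <= 14 is either p_4/q_4 or the intermediate fraction (k*p_4 + p_3)/(k*q_4 + q_3) with the largest k >= 1 whose denominator stays <= 14; these approach x as k grows, and every other convergent or intermediate fraction in range is farther away.
Largest k: floor((14 - q_3)/q_4) = floor((14 - 8)/11) = 0.
Since k = 0, no intermediate fraction beyond p_4/q_4 has denominator <= 14, so the convergent 15/11 is the closest (its error is |149*11 - 15*109|/(109*11) = 4/1199).

15/11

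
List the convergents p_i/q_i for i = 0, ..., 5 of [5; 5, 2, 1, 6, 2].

Using the convergent recurrence p_i = a_i*p_{i-1} + p_{i-2}, q_i = a_i*q_{i-1} + q_{i-2} with p_{-2}=0, p_{-1}=1, q_{-2}=1, q_{-1}=0:
  i=0: a_0=5, p_0 = 5*1 + 0 = 5, q_0 = 5*0 + 1 = 1.
  i=1: a_1=5, p_1 = 5*5 + 1 = 26, q_1 = 5*1 + 0 = 5.
  i=2: a_2=2, p_2 = 2*26 + 5 = 57, q_2 = 2*5 + 1 = 11.
  i=3: a_3=1, p_3 = 1*57 + 26 = 83, q_3 = 1*11 + 5 = 16.
  i=4: a_4=6, p_4 = 6*83 + 57 = 555, q_4 = 6*16 + 11 = 107.
  i=5: a_5=2, p_5 = 2*555 + 83 = 1193, q_5 = 2*107 + 16 = 230.

5/1, 26/5, 57/11, 83/16, 555/107, 1193/230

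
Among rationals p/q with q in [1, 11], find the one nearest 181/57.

Expand x = 181/57 as a continued fraction with the Euclidean algorithm:
  181 = 3*57 + 10, so a_0 = 3.
  57 = 5*10 + 7, so a_1 = 5.
  10 = 1*7 + 3, so a_2 = 1.
  7 = 2*3 + 1, so a_3 = 2.
  3 = 3*1 + 0, so a_4 = 3.
so x = [3; 5, 1, 2, 3].
Convergents (p_i = a_i*p_{i-1} + p_{i-2}, q_i = a_i*q_{i-1} + q_{i-2} with p_{-2}=0, p_{-1}=1, q_{-2}=1, q_{-1}=0), until the denominator exceeds 11:
  i=0: a_0=3, p_0 = 3*1 + 0 = 3, q_0 = 3*0 + 1 = 1.
  i=1: a_1=5, p_1 = 5*3 + 1 = 16, q_1 = 5*1 + 0 = 5.
  i=2: a_2=1, p_2 = 1*16 + 3 = 19, q_2 = 1*5 + 1 = 6.
  i=3: a_3=2, p_3 = 2*19 + 16 = 54, q_3 = 2*6 + 5 = 17.
q_3 = 17 > 11, so the last convergent with denominator <= 11 is p_2/q_2 = 19/6.
The closest fraction with denominator <= 11 is either p_2/q_2 or the intermediate fraction (k*p_2 + p_1)/(k*q_2 + q_1) with the largest k >= 1 whose denominator stays <= 11; these approach x as k grows, and every other convergent or intermediate fraction in range is farther away.
Largest k: floor((11 - q_1)/q_2) = floor((11 - 5)/6) = 1.
That gives (1*19 + 16)/(1*6 + 5) = 35/11.
Compare the errors: |x - 19/6| = |181*6 - 19*57|/(57*6) = 3/342, and |x - 35/11| = |181*11 - 35*57|/(57*11) = 4/627.
Cross-multiplying, 4*342 = 1368 < 1881 = 3*627, so 4/627 is smaller: the intermediate fraction 35/11 is closer to x than 19/6.

35/11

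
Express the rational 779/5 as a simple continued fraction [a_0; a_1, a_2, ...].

[155; 1, 4]

Run the Euclidean algorithm on 779 and 5; the successive quotients are the partial quotients a_0, a_1, ... (each step inverts the fractional part left over by the previous one):
  779 = 155*5 + 4, so a_0 = 155.
  5 = 1*4 + 1, so a_1 = 1.
  4 = 4*1 + 0, so a_2 = 4.
The remainder reaches 0 after 3 divisions, so the expansion has 3 partial quotients, read off in order.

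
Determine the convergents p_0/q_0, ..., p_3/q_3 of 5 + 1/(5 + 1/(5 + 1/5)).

5/1, 26/5, 135/26, 701/135

Using the convergent recurrence p_i = a_i*p_{i-1} + p_{i-2}, q_i = a_i*q_{i-1} + q_{i-2} with p_{-2}=0, p_{-1}=1, q_{-2}=1, q_{-1}=0:
  i=0: a_0=5, p_0 = 5*1 + 0 = 5, q_0 = 5*0 + 1 = 1.
  i=1: a_1=5, p_1 = 5*5 + 1 = 26, q_1 = 5*1 + 0 = 5.
  i=2: a_2=5, p_2 = 5*26 + 5 = 135, q_2 = 5*5 + 1 = 26.
  i=3: a_3=5, p_3 = 5*135 + 26 = 701, q_3 = 5*26 + 5 = 135.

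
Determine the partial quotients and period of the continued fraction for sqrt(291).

[17; (17, 34)]

Write x_i = (sqrt(291) + m_i)/d_i with (m_0, d_0) = (0, 1). a_0 = floor(sqrt(291)) = 17, since 17^2 = 289 <= 291 < 324 = 18^2.
Iterate m_{i+1} = d_i*a_i - m_i, d_{i+1} = (291 - m_{i+1}^2)/d_i, a_{i+1} = floor((a_0 + m_{i+1})/d_{i+1}):
  m_1 = 1*17 - 0 = 17, d_1 = (291 - 17^2)/1 = 2/1 = 2, a_1 = floor((17 + 17)/2) = 17.
  m_2 = 2*17 - 17 = 17, d_2 = (291 - 17^2)/2 = 2/2 = 1, a_2 = floor((17 + 17)/1) = 34.
  m_3 = 1*34 - 17 = 17, d_3 = (291 - 17^2)/1 = 2/1 = 2: (m_3, d_3) = (m_1, d_1) = (17, 2), so from here the quotients repeat a_1, a_2; the period length is 2.
Hence the expansion of sqrt(291) is a_0 = 17 followed by the repeating block 17, 34 (period 2).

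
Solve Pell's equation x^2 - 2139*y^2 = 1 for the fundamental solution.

First expand sqrt(2139) as a continued fraction. With x_i = (sqrt(2139) + m_i)/d_i and (m_0, d_0) = (0, 1): a_0 = floor(sqrt(2139)) = 46, since 46^2 = 2116 <= 2139 < 2209 = 47^2.
Iterate m_{i+1} = d_i*a_i - m_i, d_{i+1} = (2139 - m_{i+1}^2)/d_i, a_{i+1} = floor((a_0 + m_{i+1})/d_{i+1}):
  m_1 = 1*46 - 0 = 46, d_1 = (2139 - 46^2)/1 = 23/1 = 23, a_1 = floor((46 + 46)/23) = 4.
  m_2 = 23*4 - 46 = 46, d_2 = (2139 - 46^2)/23 = 23/23 = 1, a_2 = floor((46 + 46)/1) = 92.
  m_3 = 1*92 - 46 = 46, d_3 = (2139 - 46^2)/1 = 23/1 = 23: (m_3, d_3) = (m_1, d_1) = (46, 23), so from here the quotients repeat a_1, a_2; the period length is 2.
So sqrt(2139) = [46; (4, 92)] with period length k = 2.
k is even, so the fundamental solution of x^2 - 2139y^2 = 1 is (p_{k-1}, q_{k-1}) = (p_1, q_1); compute convergents through index 1.
Convergents (p_i = a_i*p_{i-1} + p_{i-2}, q_i = a_i*q_{i-1} + q_{i-2} with p_{-2}=0, p_{-1}=1, q_{-2}=1, q_{-1}=0):
  i=0: a_0=46, p_0 = 46*1 + 0 = 46, q_0 = 46*0 + 1 = 1.
  i=1: a_1=4, p_1 = 4*46 + 1 = 185, q_1 = 4*1 + 0 = 4.
Check: 185^2 - 2139*4^2 = 34225 - 34224 = 1, so (x, y) = (185, 4) solves the equation, and by the theorem it is the least positive solution.

(x, y) = (185, 4)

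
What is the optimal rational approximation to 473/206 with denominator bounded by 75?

62/27

Expand x = 473/206 as a continued fraction with the Euclidean algorithm:
  473 = 2*206 + 61, so a_0 = 2.
  206 = 3*61 + 23, so a_1 = 3.
  61 = 2*23 + 15, so a_2 = 2.
  23 = 1*15 + 8, so a_3 = 1.
  15 = 1*8 + 7, so a_4 = 1.
  8 = 1*7 + 1, so a_5 = 1.
  7 = 7*1 + 0, so a_6 = 7.
so x = [2; 3, 2, 1, 1, 1, 7].
Convergents (p_i = a_i*p_{i-1} + p_{i-2}, q_i = a_i*q_{i-1} + q_{i-2} with p_{-2}=0, p_{-1}=1, q_{-2}=1, q_{-1}=0), until the denominator exceeds 75:
  i=0: a_0=2, p_0 = 2*1 + 0 = 2, q_0 = 2*0 + 1 = 1.
  i=1: a_1=3, p_1 = 3*2 + 1 = 7, q_1 = 3*1 + 0 = 3.
  i=2: a_2=2, p_2 = 2*7 + 2 = 16, q_2 = 2*3 + 1 = 7.
  i=3: a_3=1, p_3 = 1*16 + 7 = 23, q_3 = 1*7 + 3 = 10.
  i=4: a_4=1, p_4 = 1*23 + 16 = 39, q_4 = 1*10 + 7 = 17.
  i=5: a_5=1, p_5 = 1*39 + 23 = 62, q_5 = 1*17 + 10 = 27.
  i=6: a_6=7, p_6 = 7*62 + 39 = 473, q_6 = 7*27 + 17 = 206.
q_6 = 206 > 75, so the last convergent with denominator <= 75 is p_5/q_5 = 62/27.
The closest fraction with denominator <= 75 is either p_5/q_5 or the intermediate fraction (k*p_5 + p_4)/(k*q_5 + q_4) with the largest k >= 1 whose denominator stays <= 75; these approach x as k grows, and every other convergent or intermediate fraction in range is farther away.
Largest k: floor((75 - q_4)/q_5) = floor((75 - 17)/27) = 2.
That gives (2*62 + 39)/(2*27 + 17) = 163/71.
Compare the errors: |x - 62/27| = |473*27 - 62*206|/(206*27) = 1/5562, and |x - 163/71| = |473*71 - 163*206|/(206*71) = 5/14626.
Cross-multiplying, 1*14626 = 14626 < 27810 = 5*5562, so 1/5562 is smaller: the convergent 62/27 is closer to x than 163/71.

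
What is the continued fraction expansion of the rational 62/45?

Run the Euclidean algorithm on 62 and 45; the successive quotients are the partial quotients a_0, a_1, ... (each step inverts the fractional part left over by the previous one):
  62 = 1*45 + 17, so a_0 = 1.
  45 = 2*17 + 11, so a_1 = 2.
  17 = 1*11 + 6, so a_2 = 1.
  11 = 1*6 + 5, so a_3 = 1.
  6 = 1*5 + 1, so a_4 = 1.
  5 = 5*1 + 0, so a_5 = 5.
The remainder reaches 0 after 6 divisions, so the expansion has 6 partial quotients, read off in order.

[1; 2, 1, 1, 1, 5]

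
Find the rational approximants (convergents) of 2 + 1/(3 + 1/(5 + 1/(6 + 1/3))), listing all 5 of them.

Using the convergent recurrence p_i = a_i*p_{i-1} + p_{i-2}, q_i = a_i*q_{i-1} + q_{i-2} with p_{-2}=0, p_{-1}=1, q_{-2}=1, q_{-1}=0:
  i=0: a_0=2, p_0 = 2*1 + 0 = 2, q_0 = 2*0 + 1 = 1.
  i=1: a_1=3, p_1 = 3*2 + 1 = 7, q_1 = 3*1 + 0 = 3.
  i=2: a_2=5, p_2 = 5*7 + 2 = 37, q_2 = 5*3 + 1 = 16.
  i=3: a_3=6, p_3 = 6*37 + 7 = 229, q_3 = 6*16 + 3 = 99.
  i=4: a_4=3, p_4 = 3*229 + 37 = 724, q_4 = 3*99 + 16 = 313.

2/1, 7/3, 37/16, 229/99, 724/313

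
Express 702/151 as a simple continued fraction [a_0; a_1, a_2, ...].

[4; 1, 1, 1, 5, 1, 1, 1, 2]

Run the Euclidean algorithm on 702 and 151; the successive quotients are the partial quotients a_0, a_1, ... (each step inverts the fractional part left over by the previous one):
  702 = 4*151 + 98, so a_0 = 4.
  151 = 1*98 + 53, so a_1 = 1.
  98 = 1*53 + 45, so a_2 = 1.
  53 = 1*45 + 8, so a_3 = 1.
  45 = 5*8 + 5, so a_4 = 5.
  8 = 1*5 + 3, so a_5 = 1.
  5 = 1*3 + 2, so a_6 = 1.
  3 = 1*2 + 1, so a_7 = 1.
  2 = 2*1 + 0, so a_8 = 2.
The remainder reaches 0 after 9 divisions, so the expansion has 9 partial quotients, read off in order.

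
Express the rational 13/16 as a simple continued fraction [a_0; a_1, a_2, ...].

Run the Euclidean algorithm on 13 and 16; the successive quotients are the partial quotients a_0, a_1, ... (each step inverts the fractional part left over by the previous one):
  13 = 0*16 + 13, so a_0 = 0.
  16 = 1*13 + 3, so a_1 = 1.
  13 = 4*3 + 1, so a_2 = 4.
  3 = 3*1 + 0, so a_3 = 3.
The remainder reaches 0 after 4 divisions, so the expansion has 4 partial quotients, read off in order.

[0; 1, 4, 3]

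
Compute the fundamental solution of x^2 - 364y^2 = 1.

(x, y) = (4954951, 259710)

First expand sqrt(364) as a continued fraction. With x_i = (sqrt(364) + m_i)/d_i and (m_0, d_0) = (0, 1): a_0 = floor(sqrt(364)) = 19, since 19^2 = 361 <= 364 < 400 = 20^2.
Iterate m_{i+1} = d_i*a_i - m_i, d_{i+1} = (364 - m_{i+1}^2)/d_i, a_{i+1} = floor((a_0 + m_{i+1})/d_{i+1}):
  m_1 = 1*19 - 0 = 19, d_1 = (364 - 19^2)/1 = 3/1 = 3, a_1 = floor((19 + 19)/3) = 12.
  m_2 = 3*12 - 19 = 17, d_2 = (364 - 17^2)/3 = 75/3 = 25, a_2 = floor((19 + 17)/25) = 1.
  m_3 = 25*1 - 17 = 8, d_3 = (364 - 8^2)/25 = 300/25 = 12, a_3 = floor((19 + 8)/12) = 2.
  m_4 = 12*2 - 8 = 16, d_4 = (364 - 16^2)/12 = 108/12 = 9, a_4 = floor((19 + 16)/9) = 3.
  m_5 = 9*3 - 16 = 11, d_5 = (364 - 11^2)/9 = 243/9 = 27, a_5 = floor((19 + 11)/27) = 1.
  m_6 = 27*1 - 11 = 16, d_6 = (364 - 16^2)/27 = 108/27 = 4, a_6 = floor((19 + 16)/4) = 8.
  m_7 = 4*8 - 16 = 16, d_7 = (364 - 16^2)/4 = 108/4 = 27, a_7 = floor((19 + 16)/27) = 1.
  m_8 = 27*1 - 16 = 11, d_8 = (364 - 11^2)/27 = 243/27 = 9, a_8 = floor((19 + 11)/9) = 3.
  m_9 = 9*3 - 11 = 16, d_9 = (364 - 16^2)/9 = 108/9 = 12, a_9 = floor((19 + 16)/12) = 2.
  m_10 = 12*2 - 16 = 8, d_10 = (364 - 8^2)/12 = 300/12 = 25, a_10 = floor((19 + 8)/25) = 1.
  m_11 = 25*1 - 8 = 17, d_11 = (364 - 17^2)/25 = 75/25 = 3, a_11 = floor((19 + 17)/3) = 12.
  m_12 = 3*12 - 17 = 19, d_12 = (364 - 19^2)/3 = 3/3 = 1, a_12 = floor((19 + 19)/1) = 38.
  m_13 = 1*38 - 19 = 19, d_13 = (364 - 19^2)/1 = 3/1 = 3: (m_13, d_13) = (m_1, d_1) = (19, 3), so from here the quotients repeat a_1, ..., a_12; the period length is 12.
So sqrt(364) = [19; (12, 1, 2, 3, 1, 8, 1, 3, 2, 1, 12, 38)] with period length k = 12.
k is even, so the fundamental solution of x^2 - 364y^2 = 1 is (p_{k-1}, q_{k-1}) = (p_11, q_11); compute convergents through index 11.
Convergents (p_i = a_i*p_{i-1} + p_{i-2}, q_i = a_i*q_{i-1} + q_{i-2} with p_{-2}=0, p_{-1}=1, q_{-2}=1, q_{-1}=0):
  i=0: a_0=19, p_0 = 19*1 + 0 = 19, q_0 = 19*0 + 1 = 1.
  i=1: a_1=12, p_1 = 12*19 + 1 = 229, q_1 = 12*1 + 0 = 12.
  i=2: a_2=1, p_2 = 1*229 + 19 = 248, q_2 = 1*12 + 1 = 13.
  i=3: a_3=2, p_3 = 2*248 + 229 = 725, q_3 = 2*13 + 12 = 38.
  i=4: a_4=3, p_4 = 3*725 + 248 = 2423, q_4 = 3*38 + 13 = 127.
  i=5: a_5=1, p_5 = 1*2423 + 725 = 3148, q_5 = 1*127 + 38 = 165.
  i=6: a_6=8, p_6 = 8*3148 + 2423 = 27607, q_6 = 8*165 + 127 = 1447.
  i=7: a_7=1, p_7 = 1*27607 + 3148 = 30755, q_7 = 1*1447 + 165 = 1612.
  i=8: a_8=3, p_8 = 3*30755 + 27607 = 119872, q_8 = 3*1612 + 1447 = 6283.
  i=9: a_9=2, p_9 = 2*119872 + 30755 = 270499, q_9 = 2*6283 + 1612 = 14178.
  i=10: a_10=1, p_10 = 1*270499 + 119872 = 390371, q_10 = 1*14178 + 6283 = 20461.
  i=11: a_11=12, p_11 = 12*390371 + 270499 = 4954951, q_11 = 12*20461 + 14178 = 259710.
Check: 4954951^2 - 364*259710^2 = 24551539412401 - 24551539412400 = 1, so (x, y) = (4954951, 259710) solves the equation, and by the theorem it is the least positive solution.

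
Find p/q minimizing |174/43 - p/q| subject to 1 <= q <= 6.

4/1

Expand x = 174/43 as a continued fraction with the Euclidean algorithm:
  174 = 4*43 + 2, so a_0 = 4.
  43 = 21*2 + 1, so a_1 = 21.
  2 = 2*1 + 0, so a_2 = 2.
so x = [4; 21, 2].
Convergents (p_i = a_i*p_{i-1} + p_{i-2}, q_i = a_i*q_{i-1} + q_{i-2} with p_{-2}=0, p_{-1}=1, q_{-2}=1, q_{-1}=0), until the denominator exceeds 6:
  i=0: a_0=4, p_0 = 4*1 + 0 = 4, q_0 = 4*0 + 1 = 1.
  i=1: a_1=21, p_1 = 21*4 + 1 = 85, q_1 = 21*1 + 0 = 21.
q_1 = 21 > 6, so the last convergent with denominator <= 6 is p_0/q_0 = 4/1.
The closest fraction with denominator <= 6 is either p_0/q_0 or the intermediate fraction (k*p_0 + p_{-1})/(k*q_0 + q_{-1}) with the largest k >= 1 whose denominator stays <= 6; these approach x as k grows, and every other convergent or intermediate fraction in range is farther away.
Largest k: floor((6 - q_{-1})/q_0) = floor((6 - 0)/1) = 6 (using the seeds p_{-1} = 1, q_{-1} = 0).
That gives (6*4 + 1)/(6*1 + 0) = 25/6.
Compare the errors: |x - 4/1| = |174*1 - 4*43|/(43*1) = 2/43, and |x - 25/6| = |174*6 - 25*43|/(43*6) = 31/258.
Cross-multiplying, 2*258 = 516 < 1333 = 31*43, so 2/43 is smaller: the convergent 4/1 is closer to x than 25/6.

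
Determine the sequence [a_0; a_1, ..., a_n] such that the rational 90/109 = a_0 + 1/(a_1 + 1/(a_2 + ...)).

[0; 1, 4, 1, 2, 1, 4]

Run the Euclidean algorithm on 90 and 109; the successive quotients are the partial quotients a_0, a_1, ... (each step inverts the fractional part left over by the previous one):
  90 = 0*109 + 90, so a_0 = 0.
  109 = 1*90 + 19, so a_1 = 1.
  90 = 4*19 + 14, so a_2 = 4.
  19 = 1*14 + 5, so a_3 = 1.
  14 = 2*5 + 4, so a_4 = 2.
  5 = 1*4 + 1, so a_5 = 1.
  4 = 4*1 + 0, so a_6 = 4.
The remainder reaches 0 after 7 divisions, so the expansion has 7 partial quotients, read off in order.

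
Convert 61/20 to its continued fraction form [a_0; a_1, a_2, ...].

Run the Euclidean algorithm on 61 and 20; the successive quotients are the partial quotients a_0, a_1, ... (each step inverts the fractional part left over by the previous one):
  61 = 3*20 + 1, so a_0 = 3.
  20 = 20*1 + 0, so a_1 = 20.
The remainder reaches 0 after 2 divisions, so the expansion has 2 partial quotients, read off in order.

[3; 20]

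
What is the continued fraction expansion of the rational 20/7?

Run the Euclidean algorithm on 20 and 7; the successive quotients are the partial quotients a_0, a_1, ... (each step inverts the fractional part left over by the previous one):
  20 = 2*7 + 6, so a_0 = 2.
  7 = 1*6 + 1, so a_1 = 1.
  6 = 6*1 + 0, so a_2 = 6.
The remainder reaches 0 after 3 divisions, so the expansion has 3 partial quotients, read off in order.

[2; 1, 6]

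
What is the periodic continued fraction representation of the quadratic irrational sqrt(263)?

Write x_i = (sqrt(263) + m_i)/d_i with (m_0, d_0) = (0, 1). a_0 = floor(sqrt(263)) = 16, since 16^2 = 256 <= 263 < 289 = 17^2.
Iterate m_{i+1} = d_i*a_i - m_i, d_{i+1} = (263 - m_{i+1}^2)/d_i, a_{i+1} = floor((a_0 + m_{i+1})/d_{i+1}):
  m_1 = 1*16 - 0 = 16, d_1 = (263 - 16^2)/1 = 7/1 = 7, a_1 = floor((16 + 16)/7) = 4.
  m_2 = 7*4 - 16 = 12, d_2 = (263 - 12^2)/7 = 119/7 = 17, a_2 = floor((16 + 12)/17) = 1.
  m_3 = 17*1 - 12 = 5, d_3 = (263 - 5^2)/17 = 238/17 = 14, a_3 = floor((16 + 5)/14) = 1.
  m_4 = 14*1 - 5 = 9, d_4 = (263 - 9^2)/14 = 182/14 = 13, a_4 = floor((16 + 9)/13) = 1.
  m_5 = 13*1 - 9 = 4, d_5 = (263 - 4^2)/13 = 247/13 = 19, a_5 = floor((16 + 4)/19) = 1.
  m_6 = 19*1 - 4 = 15, d_6 = (263 - 15^2)/19 = 38/19 = 2, a_6 = floor((16 + 15)/2) = 15.
  m_7 = 2*15 - 15 = 15, d_7 = (263 - 15^2)/2 = 38/2 = 19, a_7 = floor((16 + 15)/19) = 1.
  m_8 = 19*1 - 15 = 4, d_8 = (263 - 4^2)/19 = 247/19 = 13, a_8 = floor((16 + 4)/13) = 1.
  m_9 = 13*1 - 4 = 9, d_9 = (263 - 9^2)/13 = 182/13 = 14, a_9 = floor((16 + 9)/14) = 1.
  m_10 = 14*1 - 9 = 5, d_10 = (263 - 5^2)/14 = 238/14 = 17, a_10 = floor((16 + 5)/17) = 1.
  m_11 = 17*1 - 5 = 12, d_11 = (263 - 12^2)/17 = 119/17 = 7, a_11 = floor((16 + 12)/7) = 4.
  m_12 = 7*4 - 12 = 16, d_12 = (263 - 16^2)/7 = 7/7 = 1, a_12 = floor((16 + 16)/1) = 32.
  m_13 = 1*32 - 16 = 16, d_13 = (263 - 16^2)/1 = 7/1 = 7: (m_13, d_13) = (m_1, d_1) = (16, 7), so from here the quotients repeat a_1, ..., a_12; the period length is 12.
Hence the expansion of sqrt(263) is a_0 = 16 followed by the repeating block 4, 1, 1, 1, 1, 15, 1, 1, 1, 1, 4, 32 (period 12).

[16; (4, 1, 1, 1, 1, 15, 1, 1, 1, 1, 4, 32)]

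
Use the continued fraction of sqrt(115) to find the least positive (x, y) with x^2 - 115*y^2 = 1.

(x, y) = (1126, 105)

First expand sqrt(115) as a continued fraction. With x_i = (sqrt(115) + m_i)/d_i and (m_0, d_0) = (0, 1): a_0 = floor(sqrt(115)) = 10, since 10^2 = 100 <= 115 < 121 = 11^2.
Iterate m_{i+1} = d_i*a_i - m_i, d_{i+1} = (115 - m_{i+1}^2)/d_i, a_{i+1} = floor((a_0 + m_{i+1})/d_{i+1}):
  m_1 = 1*10 - 0 = 10, d_1 = (115 - 10^2)/1 = 15/1 = 15, a_1 = floor((10 + 10)/15) = 1.
  m_2 = 15*1 - 10 = 5, d_2 = (115 - 5^2)/15 = 90/15 = 6, a_2 = floor((10 + 5)/6) = 2.
  m_3 = 6*2 - 5 = 7, d_3 = (115 - 7^2)/6 = 66/6 = 11, a_3 = floor((10 + 7)/11) = 1.
  m_4 = 11*1 - 7 = 4, d_4 = (115 - 4^2)/11 = 99/11 = 9, a_4 = floor((10 + 4)/9) = 1.
  m_5 = 9*1 - 4 = 5, d_5 = (115 - 5^2)/9 = 90/9 = 10, a_5 = floor((10 + 5)/10) = 1.
  m_6 = 10*1 - 5 = 5, d_6 = (115 - 5^2)/10 = 90/10 = 9, a_6 = floor((10 + 5)/9) = 1.
  m_7 = 9*1 - 5 = 4, d_7 = (115 - 4^2)/9 = 99/9 = 11, a_7 = floor((10 + 4)/11) = 1.
  m_8 = 11*1 - 4 = 7, d_8 = (115 - 7^2)/11 = 66/11 = 6, a_8 = floor((10 + 7)/6) = 2.
  m_9 = 6*2 - 7 = 5, d_9 = (115 - 5^2)/6 = 90/6 = 15, a_9 = floor((10 + 5)/15) = 1.
  m_10 = 15*1 - 5 = 10, d_10 = (115 - 10^2)/15 = 15/15 = 1, a_10 = floor((10 + 10)/1) = 20.
  m_11 = 1*20 - 10 = 10, d_11 = (115 - 10^2)/1 = 15/1 = 15: (m_11, d_11) = (m_1, d_1) = (10, 15), so from here the quotients repeat a_1, ..., a_10; the period length is 10.
So sqrt(115) = [10; (1, 2, 1, 1, 1, 1, 1, 2, 1, 20)] with period length k = 10.
k is even, so the fundamental solution of x^2 - 115y^2 = 1 is (p_{k-1}, q_{k-1}) = (p_9, q_9); compute convergents through index 9.
Convergents (p_i = a_i*p_{i-1} + p_{i-2}, q_i = a_i*q_{i-1} + q_{i-2} with p_{-2}=0, p_{-1}=1, q_{-2}=1, q_{-1}=0):
  i=0: a_0=10, p_0 = 10*1 + 0 = 10, q_0 = 10*0 + 1 = 1.
  i=1: a_1=1, p_1 = 1*10 + 1 = 11, q_1 = 1*1 + 0 = 1.
  i=2: a_2=2, p_2 = 2*11 + 10 = 32, q_2 = 2*1 + 1 = 3.
  i=3: a_3=1, p_3 = 1*32 + 11 = 43, q_3 = 1*3 + 1 = 4.
  i=4: a_4=1, p_4 = 1*43 + 32 = 75, q_4 = 1*4 + 3 = 7.
  i=5: a_5=1, p_5 = 1*75 + 43 = 118, q_5 = 1*7 + 4 = 11.
  i=6: a_6=1, p_6 = 1*118 + 75 = 193, q_6 = 1*11 + 7 = 18.
  i=7: a_7=1, p_7 = 1*193 + 118 = 311, q_7 = 1*18 + 11 = 29.
  i=8: a_8=2, p_8 = 2*311 + 193 = 815, q_8 = 2*29 + 18 = 76.
  i=9: a_9=1, p_9 = 1*815 + 311 = 1126, q_9 = 1*76 + 29 = 105.
Check: 1126^2 - 115*105^2 = 1267876 - 1267875 = 1, so (x, y) = (1126, 105) solves the equation, and by the theorem it is the least positive solution.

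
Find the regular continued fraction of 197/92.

Run the Euclidean algorithm on 197 and 92; the successive quotients are the partial quotients a_0, a_1, ... (each step inverts the fractional part left over by the previous one):
  197 = 2*92 + 13, so a_0 = 2.
  92 = 7*13 + 1, so a_1 = 7.
  13 = 13*1 + 0, so a_2 = 13.
The remainder reaches 0 after 3 divisions, so the expansion has 3 partial quotients, read off in order.

[2; 7, 13]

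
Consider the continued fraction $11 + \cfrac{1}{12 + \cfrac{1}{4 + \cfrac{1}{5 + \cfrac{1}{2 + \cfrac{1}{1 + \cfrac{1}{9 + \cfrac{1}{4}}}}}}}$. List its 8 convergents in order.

Using the convergent recurrence p_i = a_i*p_{i-1} + p_{i-2}, q_i = a_i*q_{i-1} + q_{i-2} with p_{-2}=0, p_{-1}=1, q_{-2}=1, q_{-1}=0:
  i=0: a_0=11, p_0 = 11*1 + 0 = 11, q_0 = 11*0 + 1 = 1.
  i=1: a_1=12, p_1 = 12*11 + 1 = 133, q_1 = 12*1 + 0 = 12.
  i=2: a_2=4, p_2 = 4*133 + 11 = 543, q_2 = 4*12 + 1 = 49.
  i=3: a_3=5, p_3 = 5*543 + 133 = 2848, q_3 = 5*49 + 12 = 257.
  i=4: a_4=2, p_4 = 2*2848 + 543 = 6239, q_4 = 2*257 + 49 = 563.
  i=5: a_5=1, p_5 = 1*6239 + 2848 = 9087, q_5 = 1*563 + 257 = 820.
  i=6: a_6=9, p_6 = 9*9087 + 6239 = 88022, q_6 = 9*820 + 563 = 7943.
  i=7: a_7=4, p_7 = 4*88022 + 9087 = 361175, q_7 = 4*7943 + 820 = 32592.

11/1, 133/12, 543/49, 2848/257, 6239/563, 9087/820, 88022/7943, 361175/32592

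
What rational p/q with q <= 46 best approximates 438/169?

Expand x = 438/169 as a continued fraction with the Euclidean algorithm:
  438 = 2*169 + 100, so a_0 = 2.
  169 = 1*100 + 69, so a_1 = 1.
  100 = 1*69 + 31, so a_2 = 1.
  69 = 2*31 + 7, so a_3 = 2.
  31 = 4*7 + 3, so a_4 = 4.
  7 = 2*3 + 1, so a_5 = 2.
  3 = 3*1 + 0, so a_6 = 3.
so x = [2; 1, 1, 2, 4, 2, 3].
Convergents (p_i = a_i*p_{i-1} + p_{i-2}, q_i = a_i*q_{i-1} + q_{i-2} with p_{-2}=0, p_{-1}=1, q_{-2}=1, q_{-1}=0), until the denominator exceeds 46:
  i=0: a_0=2, p_0 = 2*1 + 0 = 2, q_0 = 2*0 + 1 = 1.
  i=1: a_1=1, p_1 = 1*2 + 1 = 3, q_1 = 1*1 + 0 = 1.
  i=2: a_2=1, p_2 = 1*3 + 2 = 5, q_2 = 1*1 + 1 = 2.
  i=3: a_3=2, p_3 = 2*5 + 3 = 13, q_3 = 2*2 + 1 = 5.
  i=4: a_4=4, p_4 = 4*13 + 5 = 57, q_4 = 4*5 + 2 = 22.
  i=5: a_5=2, p_5 = 2*57 + 13 = 127, q_5 = 2*22 + 5 = 49.
q_5 = 49 > 46, so the last convergent with denominator <= 46 is p_4/q_4 = 57/22.
The closest fraction with denominator <= 46 is either p_4/q_4 or the intermediate fraction (k*p_4 + p_3)/(k*q_4 + q_3) with the largest k >= 1 whose denominator stays <= 46; these approach x as k grows, and every other convergent or intermediate fraction in range is farther away.
Largest k: floor((46 - q_3)/q_4) = floor((46 - 5)/22) = 1.
That gives (1*57 + 13)/(1*22 + 5) = 70/27.
Compare the errors: |x - 57/22| = |438*22 - 57*169|/(169*22) = 3/3718, and |x - 70/27| = |438*27 - 70*169|/(169*27) = 4/4563.
Cross-multiplying, 3*4563 = 13689 < 14872 = 4*3718, so 3/3718 is smaller: the convergent 57/22 is closer to x than 70/27.

57/22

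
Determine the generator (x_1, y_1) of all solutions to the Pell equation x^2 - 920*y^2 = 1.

First expand sqrt(920) as a continued fraction. With x_i = (sqrt(920) + m_i)/d_i and (m_0, d_0) = (0, 1): a_0 = floor(sqrt(920)) = 30, since 30^2 = 900 <= 920 < 961 = 31^2.
Iterate m_{i+1} = d_i*a_i - m_i, d_{i+1} = (920 - m_{i+1}^2)/d_i, a_{i+1} = floor((a_0 + m_{i+1})/d_{i+1}):
  m_1 = 1*30 - 0 = 30, d_1 = (920 - 30^2)/1 = 20/1 = 20, a_1 = floor((30 + 30)/20) = 3.
  m_2 = 20*3 - 30 = 30, d_2 = (920 - 30^2)/20 = 20/20 = 1, a_2 = floor((30 + 30)/1) = 60.
  m_3 = 1*60 - 30 = 30, d_3 = (920 - 30^2)/1 = 20/1 = 20: (m_3, d_3) = (m_1, d_1) = (30, 20), so from here the quotients repeat a_1, a_2; the period length is 2.
So sqrt(920) = [30; (3, 60)] with period length k = 2.
k is even, so the fundamental solution of x^2 - 920y^2 = 1 is (p_{k-1}, q_{k-1}) = (p_1, q_1); compute convergents through index 1.
Convergents (p_i = a_i*p_{i-1} + p_{i-2}, q_i = a_i*q_{i-1} + q_{i-2} with p_{-2}=0, p_{-1}=1, q_{-2}=1, q_{-1}=0):
  i=0: a_0=30, p_0 = 30*1 + 0 = 30, q_0 = 30*0 + 1 = 1.
  i=1: a_1=3, p_1 = 3*30 + 1 = 91, q_1 = 3*1 + 0 = 3.
Check: 91^2 - 920*3^2 = 8281 - 8280 = 1, so (x, y) = (91, 3) solves the equation, and by the theorem it is the least positive solution.

(x, y) = (91, 3)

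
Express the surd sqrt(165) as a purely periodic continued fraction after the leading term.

[12; (1, 5, 2, 5, 1, 24)]

Write x_i = (sqrt(165) + m_i)/d_i with (m_0, d_0) = (0, 1). a_0 = floor(sqrt(165)) = 12, since 12^2 = 144 <= 165 < 169 = 13^2.
Iterate m_{i+1} = d_i*a_i - m_i, d_{i+1} = (165 - m_{i+1}^2)/d_i, a_{i+1} = floor((a_0 + m_{i+1})/d_{i+1}):
  m_1 = 1*12 - 0 = 12, d_1 = (165 - 12^2)/1 = 21/1 = 21, a_1 = floor((12 + 12)/21) = 1.
  m_2 = 21*1 - 12 = 9, d_2 = (165 - 9^2)/21 = 84/21 = 4, a_2 = floor((12 + 9)/4) = 5.
  m_3 = 4*5 - 9 = 11, d_3 = (165 - 11^2)/4 = 44/4 = 11, a_3 = floor((12 + 11)/11) = 2.
  m_4 = 11*2 - 11 = 11, d_4 = (165 - 11^2)/11 = 44/11 = 4, a_4 = floor((12 + 11)/4) = 5.
  m_5 = 4*5 - 11 = 9, d_5 = (165 - 9^2)/4 = 84/4 = 21, a_5 = floor((12 + 9)/21) = 1.
  m_6 = 21*1 - 9 = 12, d_6 = (165 - 12^2)/21 = 21/21 = 1, a_6 = floor((12 + 12)/1) = 24.
  m_7 = 1*24 - 12 = 12, d_7 = (165 - 12^2)/1 = 21/1 = 21: (m_7, d_7) = (m_1, d_1) = (12, 21), so from here the quotients repeat a_1, ..., a_6; the period length is 6.
Hence the expansion of sqrt(165) is a_0 = 12 followed by the repeating block 1, 5, 2, 5, 1, 24 (period 6).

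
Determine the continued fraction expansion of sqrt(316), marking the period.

[17; (1, 3, 2, 8, 2, 3, 1, 34)]

Write x_i = (sqrt(316) + m_i)/d_i with (m_0, d_0) = (0, 1). a_0 = floor(sqrt(316)) = 17, since 17^2 = 289 <= 316 < 324 = 18^2.
Iterate m_{i+1} = d_i*a_i - m_i, d_{i+1} = (316 - m_{i+1}^2)/d_i, a_{i+1} = floor((a_0 + m_{i+1})/d_{i+1}):
  m_1 = 1*17 - 0 = 17, d_1 = (316 - 17^2)/1 = 27/1 = 27, a_1 = floor((17 + 17)/27) = 1.
  m_2 = 27*1 - 17 = 10, d_2 = (316 - 10^2)/27 = 216/27 = 8, a_2 = floor((17 + 10)/8) = 3.
  m_3 = 8*3 - 10 = 14, d_3 = (316 - 14^2)/8 = 120/8 = 15, a_3 = floor((17 + 14)/15) = 2.
  m_4 = 15*2 - 14 = 16, d_4 = (316 - 16^2)/15 = 60/15 = 4, a_4 = floor((17 + 16)/4) = 8.
  m_5 = 4*8 - 16 = 16, d_5 = (316 - 16^2)/4 = 60/4 = 15, a_5 = floor((17 + 16)/15) = 2.
  m_6 = 15*2 - 16 = 14, d_6 = (316 - 14^2)/15 = 120/15 = 8, a_6 = floor((17 + 14)/8) = 3.
  m_7 = 8*3 - 14 = 10, d_7 = (316 - 10^2)/8 = 216/8 = 27, a_7 = floor((17 + 10)/27) = 1.
  m_8 = 27*1 - 10 = 17, d_8 = (316 - 17^2)/27 = 27/27 = 1, a_8 = floor((17 + 17)/1) = 34.
  m_9 = 1*34 - 17 = 17, d_9 = (316 - 17^2)/1 = 27/1 = 27: (m_9, d_9) = (m_1, d_1) = (17, 27), so from here the quotients repeat a_1, ..., a_8; the period length is 8.
Hence the expansion of sqrt(316) is a_0 = 17 followed by the repeating block 1, 3, 2, 8, 2, 3, 1, 34 (period 8).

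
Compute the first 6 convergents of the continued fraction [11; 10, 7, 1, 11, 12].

11/1, 111/10, 788/71, 899/81, 10677/962, 129023/11625

Using the convergent recurrence p_i = a_i*p_{i-1} + p_{i-2}, q_i = a_i*q_{i-1} + q_{i-2} with p_{-2}=0, p_{-1}=1, q_{-2}=1, q_{-1}=0:
  i=0: a_0=11, p_0 = 11*1 + 0 = 11, q_0 = 11*0 + 1 = 1.
  i=1: a_1=10, p_1 = 10*11 + 1 = 111, q_1 = 10*1 + 0 = 10.
  i=2: a_2=7, p_2 = 7*111 + 11 = 788, q_2 = 7*10 + 1 = 71.
  i=3: a_3=1, p_3 = 1*788 + 111 = 899, q_3 = 1*71 + 10 = 81.
  i=4: a_4=11, p_4 = 11*899 + 788 = 10677, q_4 = 11*81 + 71 = 962.
  i=5: a_5=12, p_5 = 12*10677 + 899 = 129023, q_5 = 12*962 + 81 = 11625.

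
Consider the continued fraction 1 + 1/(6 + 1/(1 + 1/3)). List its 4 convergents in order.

1/1, 7/6, 8/7, 31/27

Using the convergent recurrence p_i = a_i*p_{i-1} + p_{i-2}, q_i = a_i*q_{i-1} + q_{i-2} with p_{-2}=0, p_{-1}=1, q_{-2}=1, q_{-1}=0:
  i=0: a_0=1, p_0 = 1*1 + 0 = 1, q_0 = 1*0 + 1 = 1.
  i=1: a_1=6, p_1 = 6*1 + 1 = 7, q_1 = 6*1 + 0 = 6.
  i=2: a_2=1, p_2 = 1*7 + 1 = 8, q_2 = 1*6 + 1 = 7.
  i=3: a_3=3, p_3 = 3*8 + 7 = 31, q_3 = 3*7 + 6 = 27.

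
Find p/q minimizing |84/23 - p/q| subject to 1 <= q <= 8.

11/3

Expand x = 84/23 as a continued fraction with the Euclidean algorithm:
  84 = 3*23 + 15, so a_0 = 3.
  23 = 1*15 + 8, so a_1 = 1.
  15 = 1*8 + 7, so a_2 = 1.
  8 = 1*7 + 1, so a_3 = 1.
  7 = 7*1 + 0, so a_4 = 7.
so x = [3; 1, 1, 1, 7].
Convergents (p_i = a_i*p_{i-1} + p_{i-2}, q_i = a_i*q_{i-1} + q_{i-2} with p_{-2}=0, p_{-1}=1, q_{-2}=1, q_{-1}=0), until the denominator exceeds 8:
  i=0: a_0=3, p_0 = 3*1 + 0 = 3, q_0 = 3*0 + 1 = 1.
  i=1: a_1=1, p_1 = 1*3 + 1 = 4, q_1 = 1*1 + 0 = 1.
  i=2: a_2=1, p_2 = 1*4 + 3 = 7, q_2 = 1*1 + 1 = 2.
  i=3: a_3=1, p_3 = 1*7 + 4 = 11, q_3 = 1*2 + 1 = 3.
  i=4: a_4=7, p_4 = 7*11 + 7 = 84, q_4 = 7*3 + 2 = 23.
q_4 = 23 > 8, so the last convergent with denominator <= 8 is p_3/q_3 = 11/3.
The closest fraction with denominator <= 8 is either p_3/q_3 or the intermediate fraction (k*p_3 + p_2)/(k*q_3 + q_2) with the largest k >= 1 whose denominator stays <= 8; these approach x as k grows, and every other convergent or intermediate fraction in range is farther away.
Largest k: floor((8 - q_2)/q_3) = floor((8 - 2)/3) = 2.
That gives (2*11 + 7)/(2*3 + 2) = 29/8.
Compare the errors: |x - 11/3| = |84*3 - 11*23|/(23*3) = 1/69, and |x - 29/8| = |84*8 - 29*23|/(23*8) = 5/184.
Cross-multiplying, 1*184 = 184 < 345 = 5*69, so 1/69 is smaller: the convergent 11/3 is closer to x than 29/8.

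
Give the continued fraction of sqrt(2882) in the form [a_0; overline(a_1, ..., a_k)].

Write x_i = (sqrt(2882) + m_i)/d_i with (m_0, d_0) = (0, 1). a_0 = floor(sqrt(2882)) = 53, since 53^2 = 2809 <= 2882 < 2916 = 54^2.
Iterate m_{i+1} = d_i*a_i - m_i, d_{i+1} = (2882 - m_{i+1}^2)/d_i, a_{i+1} = floor((a_0 + m_{i+1})/d_{i+1}):
  m_1 = 1*53 - 0 = 53, d_1 = (2882 - 53^2)/1 = 73/1 = 73, a_1 = floor((53 + 53)/73) = 1.
  m_2 = 73*1 - 53 = 20, d_2 = (2882 - 20^2)/73 = 2482/73 = 34, a_2 = floor((53 + 20)/34) = 2.
  m_3 = 34*2 - 20 = 48, d_3 = (2882 - 48^2)/34 = 578/34 = 17, a_3 = floor((53 + 48)/17) = 5.
  m_4 = 17*5 - 48 = 37, d_4 = (2882 - 37^2)/17 = 1513/17 = 89, a_4 = floor((53 + 37)/89) = 1.
  m_5 = 89*1 - 37 = 52, d_5 = (2882 - 52^2)/89 = 178/89 = 2, a_5 = floor((53 + 52)/2) = 52.
  m_6 = 2*52 - 52 = 52, d_6 = (2882 - 52^2)/2 = 178/2 = 89, a_6 = floor((53 + 52)/89) = 1.
  m_7 = 89*1 - 52 = 37, d_7 = (2882 - 37^2)/89 = 1513/89 = 17, a_7 = floor((53 + 37)/17) = 5.
  m_8 = 17*5 - 37 = 48, d_8 = (2882 - 48^2)/17 = 578/17 = 34, a_8 = floor((53 + 48)/34) = 2.
  m_9 = 34*2 - 48 = 20, d_9 = (2882 - 20^2)/34 = 2482/34 = 73, a_9 = floor((53 + 20)/73) = 1.
  m_10 = 73*1 - 20 = 53, d_10 = (2882 - 53^2)/73 = 73/73 = 1, a_10 = floor((53 + 53)/1) = 106.
  m_11 = 1*106 - 53 = 53, d_11 = (2882 - 53^2)/1 = 73/1 = 73: (m_11, d_11) = (m_1, d_1) = (53, 73), so from here the quotients repeat a_1, ..., a_10; the period length is 10.
Hence the expansion of sqrt(2882) is a_0 = 53 followed by the repeating block 1, 2, 5, 1, 52, 1, 5, 2, 1, 106 (period 10).

[53; overline(1, 2, 5, 1, 52, 1, 5, 2, 1, 106)]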